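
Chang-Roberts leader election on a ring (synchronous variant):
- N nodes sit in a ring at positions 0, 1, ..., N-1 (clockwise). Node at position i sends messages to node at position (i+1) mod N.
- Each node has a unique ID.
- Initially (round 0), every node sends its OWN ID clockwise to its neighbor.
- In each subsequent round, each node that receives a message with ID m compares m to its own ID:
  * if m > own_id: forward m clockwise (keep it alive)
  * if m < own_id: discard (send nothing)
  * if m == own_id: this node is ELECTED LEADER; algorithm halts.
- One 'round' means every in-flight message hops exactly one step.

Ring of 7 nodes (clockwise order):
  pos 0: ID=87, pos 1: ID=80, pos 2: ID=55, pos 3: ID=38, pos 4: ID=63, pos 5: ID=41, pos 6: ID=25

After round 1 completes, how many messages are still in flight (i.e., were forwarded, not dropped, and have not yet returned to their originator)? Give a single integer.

Round 1: pos1(id80) recv 87: fwd; pos2(id55) recv 80: fwd; pos3(id38) recv 55: fwd; pos4(id63) recv 38: drop; pos5(id41) recv 63: fwd; pos6(id25) recv 41: fwd; pos0(id87) recv 25: drop
After round 1: 5 messages still in flight

Answer: 5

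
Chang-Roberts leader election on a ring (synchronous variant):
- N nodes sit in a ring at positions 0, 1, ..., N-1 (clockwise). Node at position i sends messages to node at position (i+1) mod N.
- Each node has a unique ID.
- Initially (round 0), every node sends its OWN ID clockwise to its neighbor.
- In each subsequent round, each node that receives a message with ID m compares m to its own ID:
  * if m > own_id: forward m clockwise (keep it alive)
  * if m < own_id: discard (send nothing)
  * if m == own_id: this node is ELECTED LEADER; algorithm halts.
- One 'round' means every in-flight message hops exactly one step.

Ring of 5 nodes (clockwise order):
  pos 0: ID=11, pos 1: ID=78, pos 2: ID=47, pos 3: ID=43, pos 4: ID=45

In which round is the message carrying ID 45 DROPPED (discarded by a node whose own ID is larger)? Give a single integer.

Round 1: pos1(id78) recv 11: drop; pos2(id47) recv 78: fwd; pos3(id43) recv 47: fwd; pos4(id45) recv 43: drop; pos0(id11) recv 45: fwd
Round 2: pos3(id43) recv 78: fwd; pos4(id45) recv 47: fwd; pos1(id78) recv 45: drop
Round 3: pos4(id45) recv 78: fwd; pos0(id11) recv 47: fwd
Round 4: pos0(id11) recv 78: fwd; pos1(id78) recv 47: drop
Round 5: pos1(id78) recv 78: ELECTED
Message ID 45 originates at pos 4; dropped at pos 1 in round 2

Answer: 2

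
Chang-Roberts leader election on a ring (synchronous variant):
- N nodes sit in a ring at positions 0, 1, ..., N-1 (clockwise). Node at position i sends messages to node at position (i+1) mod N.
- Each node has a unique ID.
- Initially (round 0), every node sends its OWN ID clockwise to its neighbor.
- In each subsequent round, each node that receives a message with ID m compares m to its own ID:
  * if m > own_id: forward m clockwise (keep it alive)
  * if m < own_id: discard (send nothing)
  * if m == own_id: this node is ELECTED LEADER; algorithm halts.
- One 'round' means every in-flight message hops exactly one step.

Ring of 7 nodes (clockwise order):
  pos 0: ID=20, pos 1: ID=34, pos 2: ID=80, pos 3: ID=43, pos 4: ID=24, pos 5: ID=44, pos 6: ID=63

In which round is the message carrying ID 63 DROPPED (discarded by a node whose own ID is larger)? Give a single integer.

Round 1: pos1(id34) recv 20: drop; pos2(id80) recv 34: drop; pos3(id43) recv 80: fwd; pos4(id24) recv 43: fwd; pos5(id44) recv 24: drop; pos6(id63) recv 44: drop; pos0(id20) recv 63: fwd
Round 2: pos4(id24) recv 80: fwd; pos5(id44) recv 43: drop; pos1(id34) recv 63: fwd
Round 3: pos5(id44) recv 80: fwd; pos2(id80) recv 63: drop
Round 4: pos6(id63) recv 80: fwd
Round 5: pos0(id20) recv 80: fwd
Round 6: pos1(id34) recv 80: fwd
Round 7: pos2(id80) recv 80: ELECTED
Message ID 63 originates at pos 6; dropped at pos 2 in round 3

Answer: 3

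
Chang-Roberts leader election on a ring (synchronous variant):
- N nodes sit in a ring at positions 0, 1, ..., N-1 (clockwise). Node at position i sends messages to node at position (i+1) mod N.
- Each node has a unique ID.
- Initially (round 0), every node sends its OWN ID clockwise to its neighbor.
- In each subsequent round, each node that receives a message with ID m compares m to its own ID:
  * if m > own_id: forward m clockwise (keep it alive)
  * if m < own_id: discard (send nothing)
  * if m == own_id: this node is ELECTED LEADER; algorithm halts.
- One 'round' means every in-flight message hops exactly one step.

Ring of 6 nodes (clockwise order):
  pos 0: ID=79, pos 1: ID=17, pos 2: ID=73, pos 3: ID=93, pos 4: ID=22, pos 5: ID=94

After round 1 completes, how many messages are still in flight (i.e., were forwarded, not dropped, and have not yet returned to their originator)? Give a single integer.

Round 1: pos1(id17) recv 79: fwd; pos2(id73) recv 17: drop; pos3(id93) recv 73: drop; pos4(id22) recv 93: fwd; pos5(id94) recv 22: drop; pos0(id79) recv 94: fwd
After round 1: 3 messages still in flight

Answer: 3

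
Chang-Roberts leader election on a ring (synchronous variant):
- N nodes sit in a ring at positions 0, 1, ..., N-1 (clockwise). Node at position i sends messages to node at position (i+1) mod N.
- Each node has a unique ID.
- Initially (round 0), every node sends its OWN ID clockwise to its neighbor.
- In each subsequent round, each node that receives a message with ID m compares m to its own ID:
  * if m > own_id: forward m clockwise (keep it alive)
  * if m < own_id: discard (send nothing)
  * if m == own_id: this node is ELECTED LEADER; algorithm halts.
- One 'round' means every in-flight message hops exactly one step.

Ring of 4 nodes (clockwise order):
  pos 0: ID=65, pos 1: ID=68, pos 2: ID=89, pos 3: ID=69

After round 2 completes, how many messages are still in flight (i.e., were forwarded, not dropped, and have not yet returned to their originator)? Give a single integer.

Answer: 2

Derivation:
Round 1: pos1(id68) recv 65: drop; pos2(id89) recv 68: drop; pos3(id69) recv 89: fwd; pos0(id65) recv 69: fwd
Round 2: pos0(id65) recv 89: fwd; pos1(id68) recv 69: fwd
After round 2: 2 messages still in flight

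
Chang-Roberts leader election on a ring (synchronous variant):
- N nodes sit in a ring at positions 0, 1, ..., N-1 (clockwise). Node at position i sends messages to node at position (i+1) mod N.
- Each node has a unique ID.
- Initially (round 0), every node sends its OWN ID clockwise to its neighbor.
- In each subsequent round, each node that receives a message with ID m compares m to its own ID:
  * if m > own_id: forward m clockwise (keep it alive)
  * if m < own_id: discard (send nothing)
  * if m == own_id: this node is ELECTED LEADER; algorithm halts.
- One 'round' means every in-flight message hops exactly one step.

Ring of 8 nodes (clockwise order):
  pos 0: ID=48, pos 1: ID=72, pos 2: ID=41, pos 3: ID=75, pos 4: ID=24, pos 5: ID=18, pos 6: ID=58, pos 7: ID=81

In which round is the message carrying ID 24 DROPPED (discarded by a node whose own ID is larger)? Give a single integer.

Round 1: pos1(id72) recv 48: drop; pos2(id41) recv 72: fwd; pos3(id75) recv 41: drop; pos4(id24) recv 75: fwd; pos5(id18) recv 24: fwd; pos6(id58) recv 18: drop; pos7(id81) recv 58: drop; pos0(id48) recv 81: fwd
Round 2: pos3(id75) recv 72: drop; pos5(id18) recv 75: fwd; pos6(id58) recv 24: drop; pos1(id72) recv 81: fwd
Round 3: pos6(id58) recv 75: fwd; pos2(id41) recv 81: fwd
Round 4: pos7(id81) recv 75: drop; pos3(id75) recv 81: fwd
Round 5: pos4(id24) recv 81: fwd
Round 6: pos5(id18) recv 81: fwd
Round 7: pos6(id58) recv 81: fwd
Round 8: pos7(id81) recv 81: ELECTED
Message ID 24 originates at pos 4; dropped at pos 6 in round 2

Answer: 2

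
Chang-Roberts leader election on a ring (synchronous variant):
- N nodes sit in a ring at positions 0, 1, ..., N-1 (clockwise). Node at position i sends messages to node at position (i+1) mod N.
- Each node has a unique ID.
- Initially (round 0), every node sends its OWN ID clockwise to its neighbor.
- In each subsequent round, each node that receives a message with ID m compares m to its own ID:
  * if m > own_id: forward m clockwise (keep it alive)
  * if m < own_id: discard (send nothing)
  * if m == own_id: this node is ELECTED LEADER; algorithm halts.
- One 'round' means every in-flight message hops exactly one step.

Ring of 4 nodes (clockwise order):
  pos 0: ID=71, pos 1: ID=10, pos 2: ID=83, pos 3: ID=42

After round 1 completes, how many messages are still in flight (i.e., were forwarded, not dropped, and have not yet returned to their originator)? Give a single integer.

Answer: 2

Derivation:
Round 1: pos1(id10) recv 71: fwd; pos2(id83) recv 10: drop; pos3(id42) recv 83: fwd; pos0(id71) recv 42: drop
After round 1: 2 messages still in flight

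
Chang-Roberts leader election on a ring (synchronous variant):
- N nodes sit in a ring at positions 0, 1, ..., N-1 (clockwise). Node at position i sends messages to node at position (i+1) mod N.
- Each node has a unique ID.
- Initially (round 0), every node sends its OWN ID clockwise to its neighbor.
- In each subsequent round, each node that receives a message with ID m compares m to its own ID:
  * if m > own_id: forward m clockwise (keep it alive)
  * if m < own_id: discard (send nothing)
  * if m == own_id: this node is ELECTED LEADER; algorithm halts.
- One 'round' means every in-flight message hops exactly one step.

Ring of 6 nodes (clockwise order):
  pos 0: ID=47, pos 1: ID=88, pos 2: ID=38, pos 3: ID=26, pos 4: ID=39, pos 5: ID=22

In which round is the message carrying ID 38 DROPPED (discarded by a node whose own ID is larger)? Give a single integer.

Answer: 2

Derivation:
Round 1: pos1(id88) recv 47: drop; pos2(id38) recv 88: fwd; pos3(id26) recv 38: fwd; pos4(id39) recv 26: drop; pos5(id22) recv 39: fwd; pos0(id47) recv 22: drop
Round 2: pos3(id26) recv 88: fwd; pos4(id39) recv 38: drop; pos0(id47) recv 39: drop
Round 3: pos4(id39) recv 88: fwd
Round 4: pos5(id22) recv 88: fwd
Round 5: pos0(id47) recv 88: fwd
Round 6: pos1(id88) recv 88: ELECTED
Message ID 38 originates at pos 2; dropped at pos 4 in round 2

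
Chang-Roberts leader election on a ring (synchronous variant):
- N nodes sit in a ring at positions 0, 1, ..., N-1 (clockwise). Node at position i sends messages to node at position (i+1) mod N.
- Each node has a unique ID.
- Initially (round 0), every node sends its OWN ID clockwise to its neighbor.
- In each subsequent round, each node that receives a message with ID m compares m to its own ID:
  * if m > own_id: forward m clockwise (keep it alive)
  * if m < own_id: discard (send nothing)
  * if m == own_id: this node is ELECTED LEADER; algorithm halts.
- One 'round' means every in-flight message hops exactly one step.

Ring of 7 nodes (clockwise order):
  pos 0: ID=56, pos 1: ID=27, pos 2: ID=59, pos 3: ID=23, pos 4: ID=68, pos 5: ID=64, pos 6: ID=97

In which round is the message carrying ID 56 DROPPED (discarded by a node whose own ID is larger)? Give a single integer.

Round 1: pos1(id27) recv 56: fwd; pos2(id59) recv 27: drop; pos3(id23) recv 59: fwd; pos4(id68) recv 23: drop; pos5(id64) recv 68: fwd; pos6(id97) recv 64: drop; pos0(id56) recv 97: fwd
Round 2: pos2(id59) recv 56: drop; pos4(id68) recv 59: drop; pos6(id97) recv 68: drop; pos1(id27) recv 97: fwd
Round 3: pos2(id59) recv 97: fwd
Round 4: pos3(id23) recv 97: fwd
Round 5: pos4(id68) recv 97: fwd
Round 6: pos5(id64) recv 97: fwd
Round 7: pos6(id97) recv 97: ELECTED
Message ID 56 originates at pos 0; dropped at pos 2 in round 2

Answer: 2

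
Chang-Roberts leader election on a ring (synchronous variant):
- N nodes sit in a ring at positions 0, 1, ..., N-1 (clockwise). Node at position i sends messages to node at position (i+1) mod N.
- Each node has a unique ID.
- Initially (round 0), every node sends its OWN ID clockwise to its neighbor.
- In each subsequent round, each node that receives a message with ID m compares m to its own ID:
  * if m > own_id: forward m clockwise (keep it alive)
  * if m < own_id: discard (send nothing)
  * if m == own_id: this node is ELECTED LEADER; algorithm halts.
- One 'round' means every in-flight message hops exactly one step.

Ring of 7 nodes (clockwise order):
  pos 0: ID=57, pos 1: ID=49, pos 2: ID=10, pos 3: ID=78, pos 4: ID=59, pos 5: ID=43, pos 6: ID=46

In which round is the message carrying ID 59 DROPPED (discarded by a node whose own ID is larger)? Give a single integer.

Answer: 6

Derivation:
Round 1: pos1(id49) recv 57: fwd; pos2(id10) recv 49: fwd; pos3(id78) recv 10: drop; pos4(id59) recv 78: fwd; pos5(id43) recv 59: fwd; pos6(id46) recv 43: drop; pos0(id57) recv 46: drop
Round 2: pos2(id10) recv 57: fwd; pos3(id78) recv 49: drop; pos5(id43) recv 78: fwd; pos6(id46) recv 59: fwd
Round 3: pos3(id78) recv 57: drop; pos6(id46) recv 78: fwd; pos0(id57) recv 59: fwd
Round 4: pos0(id57) recv 78: fwd; pos1(id49) recv 59: fwd
Round 5: pos1(id49) recv 78: fwd; pos2(id10) recv 59: fwd
Round 6: pos2(id10) recv 78: fwd; pos3(id78) recv 59: drop
Round 7: pos3(id78) recv 78: ELECTED
Message ID 59 originates at pos 4; dropped at pos 3 in round 6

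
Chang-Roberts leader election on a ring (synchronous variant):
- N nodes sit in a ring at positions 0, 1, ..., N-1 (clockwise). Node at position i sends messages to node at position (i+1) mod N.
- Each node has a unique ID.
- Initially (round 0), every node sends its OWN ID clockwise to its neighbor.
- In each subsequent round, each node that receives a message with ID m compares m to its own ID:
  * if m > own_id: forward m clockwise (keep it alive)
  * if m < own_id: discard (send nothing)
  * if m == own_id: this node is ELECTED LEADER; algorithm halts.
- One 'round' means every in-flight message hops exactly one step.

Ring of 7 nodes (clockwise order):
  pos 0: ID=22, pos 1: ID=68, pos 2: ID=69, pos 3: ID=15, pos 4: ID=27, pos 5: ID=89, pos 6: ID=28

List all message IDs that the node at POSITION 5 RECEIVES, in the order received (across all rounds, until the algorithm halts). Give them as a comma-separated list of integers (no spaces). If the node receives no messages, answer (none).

Answer: 27,69,89

Derivation:
Round 1: pos1(id68) recv 22: drop; pos2(id69) recv 68: drop; pos3(id15) recv 69: fwd; pos4(id27) recv 15: drop; pos5(id89) recv 27: drop; pos6(id28) recv 89: fwd; pos0(id22) recv 28: fwd
Round 2: pos4(id27) recv 69: fwd; pos0(id22) recv 89: fwd; pos1(id68) recv 28: drop
Round 3: pos5(id89) recv 69: drop; pos1(id68) recv 89: fwd
Round 4: pos2(id69) recv 89: fwd
Round 5: pos3(id15) recv 89: fwd
Round 6: pos4(id27) recv 89: fwd
Round 7: pos5(id89) recv 89: ELECTED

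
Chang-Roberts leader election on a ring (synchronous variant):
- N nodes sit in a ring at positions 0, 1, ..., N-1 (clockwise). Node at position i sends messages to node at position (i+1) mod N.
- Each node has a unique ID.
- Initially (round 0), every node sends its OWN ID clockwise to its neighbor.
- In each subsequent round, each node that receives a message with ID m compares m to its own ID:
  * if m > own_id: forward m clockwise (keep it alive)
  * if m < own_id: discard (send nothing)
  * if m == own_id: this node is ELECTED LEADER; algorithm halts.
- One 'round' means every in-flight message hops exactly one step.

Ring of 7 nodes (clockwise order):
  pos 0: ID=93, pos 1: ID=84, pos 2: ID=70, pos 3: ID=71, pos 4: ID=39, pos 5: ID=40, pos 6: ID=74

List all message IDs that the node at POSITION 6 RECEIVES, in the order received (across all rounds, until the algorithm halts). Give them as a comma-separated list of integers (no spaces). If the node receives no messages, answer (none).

Answer: 40,71,84,93

Derivation:
Round 1: pos1(id84) recv 93: fwd; pos2(id70) recv 84: fwd; pos3(id71) recv 70: drop; pos4(id39) recv 71: fwd; pos5(id40) recv 39: drop; pos6(id74) recv 40: drop; pos0(id93) recv 74: drop
Round 2: pos2(id70) recv 93: fwd; pos3(id71) recv 84: fwd; pos5(id40) recv 71: fwd
Round 3: pos3(id71) recv 93: fwd; pos4(id39) recv 84: fwd; pos6(id74) recv 71: drop
Round 4: pos4(id39) recv 93: fwd; pos5(id40) recv 84: fwd
Round 5: pos5(id40) recv 93: fwd; pos6(id74) recv 84: fwd
Round 6: pos6(id74) recv 93: fwd; pos0(id93) recv 84: drop
Round 7: pos0(id93) recv 93: ELECTED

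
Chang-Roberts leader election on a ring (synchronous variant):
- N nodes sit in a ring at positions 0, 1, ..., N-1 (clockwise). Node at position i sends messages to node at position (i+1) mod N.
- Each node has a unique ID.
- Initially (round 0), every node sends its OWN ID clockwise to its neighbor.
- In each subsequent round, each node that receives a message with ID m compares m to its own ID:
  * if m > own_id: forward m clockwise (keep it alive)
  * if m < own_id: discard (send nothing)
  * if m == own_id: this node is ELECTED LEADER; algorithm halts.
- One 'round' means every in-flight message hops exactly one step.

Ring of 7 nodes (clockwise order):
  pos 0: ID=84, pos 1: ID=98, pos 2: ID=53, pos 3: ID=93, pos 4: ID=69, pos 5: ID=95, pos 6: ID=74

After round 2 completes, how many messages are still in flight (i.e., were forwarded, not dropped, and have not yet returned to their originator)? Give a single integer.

Round 1: pos1(id98) recv 84: drop; pos2(id53) recv 98: fwd; pos3(id93) recv 53: drop; pos4(id69) recv 93: fwd; pos5(id95) recv 69: drop; pos6(id74) recv 95: fwd; pos0(id84) recv 74: drop
Round 2: pos3(id93) recv 98: fwd; pos5(id95) recv 93: drop; pos0(id84) recv 95: fwd
After round 2: 2 messages still in flight

Answer: 2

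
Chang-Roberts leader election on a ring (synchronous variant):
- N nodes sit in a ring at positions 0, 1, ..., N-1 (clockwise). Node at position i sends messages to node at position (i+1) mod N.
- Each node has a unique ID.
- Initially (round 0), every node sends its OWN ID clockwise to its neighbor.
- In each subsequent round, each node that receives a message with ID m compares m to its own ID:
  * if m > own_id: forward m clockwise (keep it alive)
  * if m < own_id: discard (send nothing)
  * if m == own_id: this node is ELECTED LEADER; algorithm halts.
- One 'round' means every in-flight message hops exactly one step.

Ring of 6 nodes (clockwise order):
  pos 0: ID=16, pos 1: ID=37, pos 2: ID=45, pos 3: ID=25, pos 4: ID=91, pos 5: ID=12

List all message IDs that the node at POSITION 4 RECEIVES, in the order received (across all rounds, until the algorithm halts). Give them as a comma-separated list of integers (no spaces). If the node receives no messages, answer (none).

Round 1: pos1(id37) recv 16: drop; pos2(id45) recv 37: drop; pos3(id25) recv 45: fwd; pos4(id91) recv 25: drop; pos5(id12) recv 91: fwd; pos0(id16) recv 12: drop
Round 2: pos4(id91) recv 45: drop; pos0(id16) recv 91: fwd
Round 3: pos1(id37) recv 91: fwd
Round 4: pos2(id45) recv 91: fwd
Round 5: pos3(id25) recv 91: fwd
Round 6: pos4(id91) recv 91: ELECTED

Answer: 25,45,91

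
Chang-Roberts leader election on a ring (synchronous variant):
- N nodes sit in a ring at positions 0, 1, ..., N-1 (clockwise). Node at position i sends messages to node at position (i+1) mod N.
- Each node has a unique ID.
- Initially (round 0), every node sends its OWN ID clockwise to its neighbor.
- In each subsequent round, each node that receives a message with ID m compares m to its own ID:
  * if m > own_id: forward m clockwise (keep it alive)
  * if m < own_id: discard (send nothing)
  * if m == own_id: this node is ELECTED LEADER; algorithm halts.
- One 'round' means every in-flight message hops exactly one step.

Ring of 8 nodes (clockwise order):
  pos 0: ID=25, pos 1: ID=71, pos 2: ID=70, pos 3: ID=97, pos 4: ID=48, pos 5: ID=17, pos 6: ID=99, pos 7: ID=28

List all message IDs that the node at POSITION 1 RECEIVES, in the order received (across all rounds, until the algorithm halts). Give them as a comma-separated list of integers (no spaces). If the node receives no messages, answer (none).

Round 1: pos1(id71) recv 25: drop; pos2(id70) recv 71: fwd; pos3(id97) recv 70: drop; pos4(id48) recv 97: fwd; pos5(id17) recv 48: fwd; pos6(id99) recv 17: drop; pos7(id28) recv 99: fwd; pos0(id25) recv 28: fwd
Round 2: pos3(id97) recv 71: drop; pos5(id17) recv 97: fwd; pos6(id99) recv 48: drop; pos0(id25) recv 99: fwd; pos1(id71) recv 28: drop
Round 3: pos6(id99) recv 97: drop; pos1(id71) recv 99: fwd
Round 4: pos2(id70) recv 99: fwd
Round 5: pos3(id97) recv 99: fwd
Round 6: pos4(id48) recv 99: fwd
Round 7: pos5(id17) recv 99: fwd
Round 8: pos6(id99) recv 99: ELECTED

Answer: 25,28,99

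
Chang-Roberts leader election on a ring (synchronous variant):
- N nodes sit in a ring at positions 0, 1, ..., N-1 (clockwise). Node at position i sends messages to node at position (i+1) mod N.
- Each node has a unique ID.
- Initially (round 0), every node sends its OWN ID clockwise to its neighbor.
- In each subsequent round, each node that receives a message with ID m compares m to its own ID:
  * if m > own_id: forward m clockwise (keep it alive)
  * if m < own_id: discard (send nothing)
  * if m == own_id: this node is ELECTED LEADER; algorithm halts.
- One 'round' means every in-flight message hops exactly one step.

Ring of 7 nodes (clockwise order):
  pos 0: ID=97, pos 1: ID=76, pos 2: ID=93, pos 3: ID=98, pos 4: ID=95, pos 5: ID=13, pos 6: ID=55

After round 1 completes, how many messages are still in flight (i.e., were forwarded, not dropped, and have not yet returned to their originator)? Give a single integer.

Answer: 3

Derivation:
Round 1: pos1(id76) recv 97: fwd; pos2(id93) recv 76: drop; pos3(id98) recv 93: drop; pos4(id95) recv 98: fwd; pos5(id13) recv 95: fwd; pos6(id55) recv 13: drop; pos0(id97) recv 55: drop
After round 1: 3 messages still in flight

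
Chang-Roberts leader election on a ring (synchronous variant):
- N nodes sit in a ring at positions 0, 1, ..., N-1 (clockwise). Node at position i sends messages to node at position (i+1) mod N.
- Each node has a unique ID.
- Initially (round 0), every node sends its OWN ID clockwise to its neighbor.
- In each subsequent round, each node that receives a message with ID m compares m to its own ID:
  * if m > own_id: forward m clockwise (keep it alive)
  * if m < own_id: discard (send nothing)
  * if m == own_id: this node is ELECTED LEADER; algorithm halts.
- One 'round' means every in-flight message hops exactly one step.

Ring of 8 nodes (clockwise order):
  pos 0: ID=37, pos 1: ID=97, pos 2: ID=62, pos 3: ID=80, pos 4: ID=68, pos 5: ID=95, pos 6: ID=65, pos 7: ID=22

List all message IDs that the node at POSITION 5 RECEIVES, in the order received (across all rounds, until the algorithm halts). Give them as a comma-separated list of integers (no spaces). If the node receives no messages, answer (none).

Answer: 68,80,97

Derivation:
Round 1: pos1(id97) recv 37: drop; pos2(id62) recv 97: fwd; pos3(id80) recv 62: drop; pos4(id68) recv 80: fwd; pos5(id95) recv 68: drop; pos6(id65) recv 95: fwd; pos7(id22) recv 65: fwd; pos0(id37) recv 22: drop
Round 2: pos3(id80) recv 97: fwd; pos5(id95) recv 80: drop; pos7(id22) recv 95: fwd; pos0(id37) recv 65: fwd
Round 3: pos4(id68) recv 97: fwd; pos0(id37) recv 95: fwd; pos1(id97) recv 65: drop
Round 4: pos5(id95) recv 97: fwd; pos1(id97) recv 95: drop
Round 5: pos6(id65) recv 97: fwd
Round 6: pos7(id22) recv 97: fwd
Round 7: pos0(id37) recv 97: fwd
Round 8: pos1(id97) recv 97: ELECTED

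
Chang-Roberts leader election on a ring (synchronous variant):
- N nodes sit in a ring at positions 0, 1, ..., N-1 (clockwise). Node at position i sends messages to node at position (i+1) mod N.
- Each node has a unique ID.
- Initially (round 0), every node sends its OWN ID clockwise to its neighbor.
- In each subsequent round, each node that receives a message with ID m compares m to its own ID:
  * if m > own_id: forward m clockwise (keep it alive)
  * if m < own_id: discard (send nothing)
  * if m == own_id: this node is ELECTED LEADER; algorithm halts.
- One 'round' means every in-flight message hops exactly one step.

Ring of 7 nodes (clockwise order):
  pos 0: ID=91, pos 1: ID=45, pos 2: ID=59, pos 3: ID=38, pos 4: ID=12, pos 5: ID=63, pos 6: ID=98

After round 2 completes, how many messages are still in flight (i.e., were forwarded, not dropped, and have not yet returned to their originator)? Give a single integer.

Round 1: pos1(id45) recv 91: fwd; pos2(id59) recv 45: drop; pos3(id38) recv 59: fwd; pos4(id12) recv 38: fwd; pos5(id63) recv 12: drop; pos6(id98) recv 63: drop; pos0(id91) recv 98: fwd
Round 2: pos2(id59) recv 91: fwd; pos4(id12) recv 59: fwd; pos5(id63) recv 38: drop; pos1(id45) recv 98: fwd
After round 2: 3 messages still in flight

Answer: 3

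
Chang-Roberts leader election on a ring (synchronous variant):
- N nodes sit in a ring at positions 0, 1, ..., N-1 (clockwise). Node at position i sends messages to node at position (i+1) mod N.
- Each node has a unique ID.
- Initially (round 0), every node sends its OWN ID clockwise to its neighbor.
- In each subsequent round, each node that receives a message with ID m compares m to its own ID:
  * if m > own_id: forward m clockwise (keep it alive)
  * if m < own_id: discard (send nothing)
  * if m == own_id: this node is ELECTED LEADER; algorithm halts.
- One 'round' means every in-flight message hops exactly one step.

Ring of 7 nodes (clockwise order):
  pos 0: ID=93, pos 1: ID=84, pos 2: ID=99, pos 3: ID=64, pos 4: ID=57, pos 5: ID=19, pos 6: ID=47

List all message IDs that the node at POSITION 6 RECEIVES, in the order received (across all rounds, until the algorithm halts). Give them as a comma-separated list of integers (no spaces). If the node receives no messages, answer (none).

Answer: 19,57,64,99

Derivation:
Round 1: pos1(id84) recv 93: fwd; pos2(id99) recv 84: drop; pos3(id64) recv 99: fwd; pos4(id57) recv 64: fwd; pos5(id19) recv 57: fwd; pos6(id47) recv 19: drop; pos0(id93) recv 47: drop
Round 2: pos2(id99) recv 93: drop; pos4(id57) recv 99: fwd; pos5(id19) recv 64: fwd; pos6(id47) recv 57: fwd
Round 3: pos5(id19) recv 99: fwd; pos6(id47) recv 64: fwd; pos0(id93) recv 57: drop
Round 4: pos6(id47) recv 99: fwd; pos0(id93) recv 64: drop
Round 5: pos0(id93) recv 99: fwd
Round 6: pos1(id84) recv 99: fwd
Round 7: pos2(id99) recv 99: ELECTED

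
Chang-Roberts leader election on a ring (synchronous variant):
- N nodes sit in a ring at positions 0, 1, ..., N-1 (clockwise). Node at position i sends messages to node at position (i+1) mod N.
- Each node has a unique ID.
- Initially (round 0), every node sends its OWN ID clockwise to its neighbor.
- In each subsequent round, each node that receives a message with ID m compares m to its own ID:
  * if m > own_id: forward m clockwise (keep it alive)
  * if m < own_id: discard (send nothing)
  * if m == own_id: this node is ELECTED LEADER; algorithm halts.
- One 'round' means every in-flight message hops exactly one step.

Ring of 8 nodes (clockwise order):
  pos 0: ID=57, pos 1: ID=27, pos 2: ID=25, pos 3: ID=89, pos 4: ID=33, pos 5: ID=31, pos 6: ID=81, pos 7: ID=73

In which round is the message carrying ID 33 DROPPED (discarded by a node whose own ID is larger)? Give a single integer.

Answer: 2

Derivation:
Round 1: pos1(id27) recv 57: fwd; pos2(id25) recv 27: fwd; pos3(id89) recv 25: drop; pos4(id33) recv 89: fwd; pos5(id31) recv 33: fwd; pos6(id81) recv 31: drop; pos7(id73) recv 81: fwd; pos0(id57) recv 73: fwd
Round 2: pos2(id25) recv 57: fwd; pos3(id89) recv 27: drop; pos5(id31) recv 89: fwd; pos6(id81) recv 33: drop; pos0(id57) recv 81: fwd; pos1(id27) recv 73: fwd
Round 3: pos3(id89) recv 57: drop; pos6(id81) recv 89: fwd; pos1(id27) recv 81: fwd; pos2(id25) recv 73: fwd
Round 4: pos7(id73) recv 89: fwd; pos2(id25) recv 81: fwd; pos3(id89) recv 73: drop
Round 5: pos0(id57) recv 89: fwd; pos3(id89) recv 81: drop
Round 6: pos1(id27) recv 89: fwd
Round 7: pos2(id25) recv 89: fwd
Round 8: pos3(id89) recv 89: ELECTED
Message ID 33 originates at pos 4; dropped at pos 6 in round 2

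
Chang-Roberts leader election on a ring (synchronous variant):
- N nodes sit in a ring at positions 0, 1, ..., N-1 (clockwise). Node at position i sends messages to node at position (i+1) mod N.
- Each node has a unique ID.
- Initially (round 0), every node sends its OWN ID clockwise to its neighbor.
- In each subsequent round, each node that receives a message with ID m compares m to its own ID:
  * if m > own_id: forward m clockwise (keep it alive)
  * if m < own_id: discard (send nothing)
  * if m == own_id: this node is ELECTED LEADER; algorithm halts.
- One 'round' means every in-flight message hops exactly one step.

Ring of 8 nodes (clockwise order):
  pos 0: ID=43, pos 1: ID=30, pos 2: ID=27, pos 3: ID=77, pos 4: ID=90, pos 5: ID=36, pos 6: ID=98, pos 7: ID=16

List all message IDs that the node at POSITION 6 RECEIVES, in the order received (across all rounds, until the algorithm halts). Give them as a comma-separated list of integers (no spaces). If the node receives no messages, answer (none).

Round 1: pos1(id30) recv 43: fwd; pos2(id27) recv 30: fwd; pos3(id77) recv 27: drop; pos4(id90) recv 77: drop; pos5(id36) recv 90: fwd; pos6(id98) recv 36: drop; pos7(id16) recv 98: fwd; pos0(id43) recv 16: drop
Round 2: pos2(id27) recv 43: fwd; pos3(id77) recv 30: drop; pos6(id98) recv 90: drop; pos0(id43) recv 98: fwd
Round 3: pos3(id77) recv 43: drop; pos1(id30) recv 98: fwd
Round 4: pos2(id27) recv 98: fwd
Round 5: pos3(id77) recv 98: fwd
Round 6: pos4(id90) recv 98: fwd
Round 7: pos5(id36) recv 98: fwd
Round 8: pos6(id98) recv 98: ELECTED

Answer: 36,90,98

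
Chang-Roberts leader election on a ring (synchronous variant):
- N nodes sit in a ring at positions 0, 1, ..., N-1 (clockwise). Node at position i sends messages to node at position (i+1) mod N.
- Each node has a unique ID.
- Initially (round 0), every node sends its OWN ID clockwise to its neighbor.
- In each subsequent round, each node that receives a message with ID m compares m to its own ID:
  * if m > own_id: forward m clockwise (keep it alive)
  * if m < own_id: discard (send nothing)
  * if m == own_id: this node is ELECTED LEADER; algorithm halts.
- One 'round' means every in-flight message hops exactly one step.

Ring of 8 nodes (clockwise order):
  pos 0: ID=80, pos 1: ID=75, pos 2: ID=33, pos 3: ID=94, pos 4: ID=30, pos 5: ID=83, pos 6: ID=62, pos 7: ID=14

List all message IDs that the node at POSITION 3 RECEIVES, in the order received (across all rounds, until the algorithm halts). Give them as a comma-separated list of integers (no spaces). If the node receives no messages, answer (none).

Answer: 33,75,80,83,94

Derivation:
Round 1: pos1(id75) recv 80: fwd; pos2(id33) recv 75: fwd; pos3(id94) recv 33: drop; pos4(id30) recv 94: fwd; pos5(id83) recv 30: drop; pos6(id62) recv 83: fwd; pos7(id14) recv 62: fwd; pos0(id80) recv 14: drop
Round 2: pos2(id33) recv 80: fwd; pos3(id94) recv 75: drop; pos5(id83) recv 94: fwd; pos7(id14) recv 83: fwd; pos0(id80) recv 62: drop
Round 3: pos3(id94) recv 80: drop; pos6(id62) recv 94: fwd; pos0(id80) recv 83: fwd
Round 4: pos7(id14) recv 94: fwd; pos1(id75) recv 83: fwd
Round 5: pos0(id80) recv 94: fwd; pos2(id33) recv 83: fwd
Round 6: pos1(id75) recv 94: fwd; pos3(id94) recv 83: drop
Round 7: pos2(id33) recv 94: fwd
Round 8: pos3(id94) recv 94: ELECTED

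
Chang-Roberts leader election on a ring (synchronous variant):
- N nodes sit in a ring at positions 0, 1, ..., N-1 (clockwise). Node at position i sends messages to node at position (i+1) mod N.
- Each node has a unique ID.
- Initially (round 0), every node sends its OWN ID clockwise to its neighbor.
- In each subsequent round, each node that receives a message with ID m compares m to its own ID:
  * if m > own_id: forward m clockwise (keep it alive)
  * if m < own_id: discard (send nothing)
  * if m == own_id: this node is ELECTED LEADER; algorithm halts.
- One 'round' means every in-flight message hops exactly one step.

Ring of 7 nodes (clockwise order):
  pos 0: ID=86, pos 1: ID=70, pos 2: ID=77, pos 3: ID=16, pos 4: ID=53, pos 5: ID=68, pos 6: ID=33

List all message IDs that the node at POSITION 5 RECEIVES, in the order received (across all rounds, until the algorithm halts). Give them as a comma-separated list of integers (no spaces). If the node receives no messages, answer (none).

Answer: 53,77,86

Derivation:
Round 1: pos1(id70) recv 86: fwd; pos2(id77) recv 70: drop; pos3(id16) recv 77: fwd; pos4(id53) recv 16: drop; pos5(id68) recv 53: drop; pos6(id33) recv 68: fwd; pos0(id86) recv 33: drop
Round 2: pos2(id77) recv 86: fwd; pos4(id53) recv 77: fwd; pos0(id86) recv 68: drop
Round 3: pos3(id16) recv 86: fwd; pos5(id68) recv 77: fwd
Round 4: pos4(id53) recv 86: fwd; pos6(id33) recv 77: fwd
Round 5: pos5(id68) recv 86: fwd; pos0(id86) recv 77: drop
Round 6: pos6(id33) recv 86: fwd
Round 7: pos0(id86) recv 86: ELECTED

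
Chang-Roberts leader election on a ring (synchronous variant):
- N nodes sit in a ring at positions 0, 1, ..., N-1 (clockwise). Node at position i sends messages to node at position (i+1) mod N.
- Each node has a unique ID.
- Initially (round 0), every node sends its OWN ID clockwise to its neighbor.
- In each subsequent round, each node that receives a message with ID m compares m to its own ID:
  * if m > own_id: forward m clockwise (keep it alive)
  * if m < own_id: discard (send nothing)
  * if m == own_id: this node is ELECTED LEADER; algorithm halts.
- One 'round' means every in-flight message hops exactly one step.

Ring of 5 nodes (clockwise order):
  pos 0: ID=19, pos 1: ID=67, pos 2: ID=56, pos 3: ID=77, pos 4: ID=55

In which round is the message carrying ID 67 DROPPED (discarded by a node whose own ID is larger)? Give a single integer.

Answer: 2

Derivation:
Round 1: pos1(id67) recv 19: drop; pos2(id56) recv 67: fwd; pos3(id77) recv 56: drop; pos4(id55) recv 77: fwd; pos0(id19) recv 55: fwd
Round 2: pos3(id77) recv 67: drop; pos0(id19) recv 77: fwd; pos1(id67) recv 55: drop
Round 3: pos1(id67) recv 77: fwd
Round 4: pos2(id56) recv 77: fwd
Round 5: pos3(id77) recv 77: ELECTED
Message ID 67 originates at pos 1; dropped at pos 3 in round 2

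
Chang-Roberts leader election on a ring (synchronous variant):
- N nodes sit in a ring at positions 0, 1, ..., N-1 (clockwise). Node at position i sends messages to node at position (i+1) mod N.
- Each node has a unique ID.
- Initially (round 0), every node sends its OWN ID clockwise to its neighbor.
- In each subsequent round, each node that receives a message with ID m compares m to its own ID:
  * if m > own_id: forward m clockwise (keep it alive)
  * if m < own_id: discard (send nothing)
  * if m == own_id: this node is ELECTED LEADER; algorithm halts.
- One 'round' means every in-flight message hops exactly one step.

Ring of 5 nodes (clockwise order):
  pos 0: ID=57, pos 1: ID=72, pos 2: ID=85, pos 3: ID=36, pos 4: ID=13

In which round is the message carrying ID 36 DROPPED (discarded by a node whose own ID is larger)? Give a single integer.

Answer: 2

Derivation:
Round 1: pos1(id72) recv 57: drop; pos2(id85) recv 72: drop; pos3(id36) recv 85: fwd; pos4(id13) recv 36: fwd; pos0(id57) recv 13: drop
Round 2: pos4(id13) recv 85: fwd; pos0(id57) recv 36: drop
Round 3: pos0(id57) recv 85: fwd
Round 4: pos1(id72) recv 85: fwd
Round 5: pos2(id85) recv 85: ELECTED
Message ID 36 originates at pos 3; dropped at pos 0 in round 2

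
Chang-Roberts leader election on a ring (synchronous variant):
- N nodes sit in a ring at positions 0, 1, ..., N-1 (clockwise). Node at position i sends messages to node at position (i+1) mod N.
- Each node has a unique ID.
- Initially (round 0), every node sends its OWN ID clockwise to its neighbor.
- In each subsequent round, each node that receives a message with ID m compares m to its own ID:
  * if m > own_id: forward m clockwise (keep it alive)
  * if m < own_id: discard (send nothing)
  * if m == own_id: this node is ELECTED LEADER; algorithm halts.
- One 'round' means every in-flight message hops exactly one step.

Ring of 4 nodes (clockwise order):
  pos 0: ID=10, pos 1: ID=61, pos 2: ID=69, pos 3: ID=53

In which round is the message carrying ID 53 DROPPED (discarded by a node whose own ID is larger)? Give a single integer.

Answer: 2

Derivation:
Round 1: pos1(id61) recv 10: drop; pos2(id69) recv 61: drop; pos3(id53) recv 69: fwd; pos0(id10) recv 53: fwd
Round 2: pos0(id10) recv 69: fwd; pos1(id61) recv 53: drop
Round 3: pos1(id61) recv 69: fwd
Round 4: pos2(id69) recv 69: ELECTED
Message ID 53 originates at pos 3; dropped at pos 1 in round 2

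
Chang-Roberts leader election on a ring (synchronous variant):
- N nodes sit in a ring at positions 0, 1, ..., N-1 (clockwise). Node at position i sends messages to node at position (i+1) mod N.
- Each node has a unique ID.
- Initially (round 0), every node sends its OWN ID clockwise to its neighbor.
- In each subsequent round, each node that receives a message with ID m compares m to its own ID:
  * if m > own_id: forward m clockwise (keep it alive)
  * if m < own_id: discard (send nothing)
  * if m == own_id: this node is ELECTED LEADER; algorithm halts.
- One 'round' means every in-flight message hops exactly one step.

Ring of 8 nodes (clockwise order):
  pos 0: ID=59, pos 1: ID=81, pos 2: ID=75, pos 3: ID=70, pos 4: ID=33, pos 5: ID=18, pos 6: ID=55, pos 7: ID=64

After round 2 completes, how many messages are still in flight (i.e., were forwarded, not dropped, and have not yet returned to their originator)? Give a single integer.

Answer: 3

Derivation:
Round 1: pos1(id81) recv 59: drop; pos2(id75) recv 81: fwd; pos3(id70) recv 75: fwd; pos4(id33) recv 70: fwd; pos5(id18) recv 33: fwd; pos6(id55) recv 18: drop; pos7(id64) recv 55: drop; pos0(id59) recv 64: fwd
Round 2: pos3(id70) recv 81: fwd; pos4(id33) recv 75: fwd; pos5(id18) recv 70: fwd; pos6(id55) recv 33: drop; pos1(id81) recv 64: drop
After round 2: 3 messages still in flight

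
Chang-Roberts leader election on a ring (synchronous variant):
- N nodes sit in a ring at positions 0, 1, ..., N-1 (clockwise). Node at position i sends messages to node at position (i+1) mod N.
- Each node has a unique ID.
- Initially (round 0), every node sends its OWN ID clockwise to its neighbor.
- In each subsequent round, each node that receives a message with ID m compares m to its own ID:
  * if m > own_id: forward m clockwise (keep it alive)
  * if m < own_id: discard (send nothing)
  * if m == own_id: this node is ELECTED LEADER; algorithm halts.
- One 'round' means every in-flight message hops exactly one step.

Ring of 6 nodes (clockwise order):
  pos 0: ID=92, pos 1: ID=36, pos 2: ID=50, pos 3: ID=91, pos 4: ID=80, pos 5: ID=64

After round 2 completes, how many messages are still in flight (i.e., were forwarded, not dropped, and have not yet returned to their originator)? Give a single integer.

Round 1: pos1(id36) recv 92: fwd; pos2(id50) recv 36: drop; pos3(id91) recv 50: drop; pos4(id80) recv 91: fwd; pos5(id64) recv 80: fwd; pos0(id92) recv 64: drop
Round 2: pos2(id50) recv 92: fwd; pos5(id64) recv 91: fwd; pos0(id92) recv 80: drop
After round 2: 2 messages still in flight

Answer: 2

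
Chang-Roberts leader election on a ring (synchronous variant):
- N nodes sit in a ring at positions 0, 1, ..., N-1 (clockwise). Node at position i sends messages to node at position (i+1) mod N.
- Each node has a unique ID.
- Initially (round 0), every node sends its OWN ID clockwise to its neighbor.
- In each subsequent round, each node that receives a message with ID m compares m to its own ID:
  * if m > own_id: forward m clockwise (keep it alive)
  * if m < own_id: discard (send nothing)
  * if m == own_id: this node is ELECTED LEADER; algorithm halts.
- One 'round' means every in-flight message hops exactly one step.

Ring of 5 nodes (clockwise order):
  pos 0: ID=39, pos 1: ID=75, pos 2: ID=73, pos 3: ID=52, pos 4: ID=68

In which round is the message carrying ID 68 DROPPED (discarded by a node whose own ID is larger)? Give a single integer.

Answer: 2

Derivation:
Round 1: pos1(id75) recv 39: drop; pos2(id73) recv 75: fwd; pos3(id52) recv 73: fwd; pos4(id68) recv 52: drop; pos0(id39) recv 68: fwd
Round 2: pos3(id52) recv 75: fwd; pos4(id68) recv 73: fwd; pos1(id75) recv 68: drop
Round 3: pos4(id68) recv 75: fwd; pos0(id39) recv 73: fwd
Round 4: pos0(id39) recv 75: fwd; pos1(id75) recv 73: drop
Round 5: pos1(id75) recv 75: ELECTED
Message ID 68 originates at pos 4; dropped at pos 1 in round 2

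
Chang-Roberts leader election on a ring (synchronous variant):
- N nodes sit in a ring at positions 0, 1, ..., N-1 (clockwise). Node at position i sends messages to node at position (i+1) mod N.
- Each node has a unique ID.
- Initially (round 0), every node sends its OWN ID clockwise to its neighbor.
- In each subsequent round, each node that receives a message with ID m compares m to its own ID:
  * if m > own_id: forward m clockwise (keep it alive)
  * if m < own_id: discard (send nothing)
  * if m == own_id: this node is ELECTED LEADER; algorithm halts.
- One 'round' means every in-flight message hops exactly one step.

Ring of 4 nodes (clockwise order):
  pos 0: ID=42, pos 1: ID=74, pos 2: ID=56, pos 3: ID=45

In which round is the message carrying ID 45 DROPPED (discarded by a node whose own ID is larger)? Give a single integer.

Round 1: pos1(id74) recv 42: drop; pos2(id56) recv 74: fwd; pos3(id45) recv 56: fwd; pos0(id42) recv 45: fwd
Round 2: pos3(id45) recv 74: fwd; pos0(id42) recv 56: fwd; pos1(id74) recv 45: drop
Round 3: pos0(id42) recv 74: fwd; pos1(id74) recv 56: drop
Round 4: pos1(id74) recv 74: ELECTED
Message ID 45 originates at pos 3; dropped at pos 1 in round 2

Answer: 2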